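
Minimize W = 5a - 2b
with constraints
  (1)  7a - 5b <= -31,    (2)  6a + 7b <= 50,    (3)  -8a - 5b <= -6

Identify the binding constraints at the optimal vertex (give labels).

Extreme points and W = 5a - 2b:
  (33/79, 536/79) → W = -907/79
  (-5/3, 58/15) → W = -241/15
  (-8, 14) → W = -68

The minimum is at (-8, 14). Substituting into each constraint, equality holds for (2) and (3); the remaining constraints have slack.

(2) and (3)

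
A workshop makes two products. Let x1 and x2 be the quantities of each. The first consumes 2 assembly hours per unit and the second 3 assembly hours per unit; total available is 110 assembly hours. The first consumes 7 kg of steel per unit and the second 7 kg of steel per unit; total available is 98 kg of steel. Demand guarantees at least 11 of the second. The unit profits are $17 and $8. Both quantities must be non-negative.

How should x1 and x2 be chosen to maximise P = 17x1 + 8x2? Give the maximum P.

Extreme points and P = 17x1 + 8x2:
  (0, 14) → P = 112
  (0, 11) → P = 88
  (3, 11) → P = 139

x1 = 3, x2 = 11, maximum P = 139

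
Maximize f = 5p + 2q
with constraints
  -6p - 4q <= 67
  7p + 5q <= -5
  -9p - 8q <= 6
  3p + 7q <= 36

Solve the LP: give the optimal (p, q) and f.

Corner points and f = 5p + 2q:
  (-10/11, 3/11) → f = -4
  (-215/34, 267/34) → f = -541/34
  (-110/13, 114/13) → f = -322/13

The optimum lies where 7p + 5q = -5 and -9p - 8q = 6.
Solving simultaneously gives p = -10/11, q = 3/11.

p = -10/11, q = 3/11, maximum f = -4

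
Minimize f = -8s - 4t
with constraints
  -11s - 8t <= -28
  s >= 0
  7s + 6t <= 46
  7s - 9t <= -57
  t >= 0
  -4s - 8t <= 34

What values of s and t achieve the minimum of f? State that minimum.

s = 24/35, t = 103/15, minimum f = -692/21

Feasible corners and f = -8s - 4t:
  (0, 23/3) → f = -92/3
  (0, 19/3) → f = -76/3
  (24/35, 103/15) → f = -692/21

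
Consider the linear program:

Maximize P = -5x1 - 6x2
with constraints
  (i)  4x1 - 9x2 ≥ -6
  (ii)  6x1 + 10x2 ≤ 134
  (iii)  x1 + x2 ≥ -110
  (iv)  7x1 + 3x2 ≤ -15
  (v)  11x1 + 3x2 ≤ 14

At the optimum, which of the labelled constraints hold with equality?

Extreme points and P = -5x1 - 6x2:
  (-996/13, -434/13) → P = 7584/13
  (-51/25, -6/25) → P = 291/25
  (43, -153) → P = 703
  (29/4, -263/12) → P = 381/4

The maximum is at (43, -153). Substituting into each constraint, equality holds for (iii) and (v); the remaining constraints have slack.

(iii) and (v)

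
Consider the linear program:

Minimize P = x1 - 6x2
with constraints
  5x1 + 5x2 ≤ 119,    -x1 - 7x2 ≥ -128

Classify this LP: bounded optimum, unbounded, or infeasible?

unbounded

From the feasible point (193/30, 521/30), moving in the direction (-7, 1) keeps every constraint satisfied while P decreases without bound.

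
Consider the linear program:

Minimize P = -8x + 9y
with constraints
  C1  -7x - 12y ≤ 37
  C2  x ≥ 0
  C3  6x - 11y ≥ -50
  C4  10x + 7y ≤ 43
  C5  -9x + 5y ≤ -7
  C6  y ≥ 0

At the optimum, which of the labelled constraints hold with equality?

C4 and C6

Extreme points and P = -8x + 9y:
  (264/113, 317/113) → P = 741/113
  (43/10, 0) → P = -172/5
  (7/9, 0) → P = -56/9

The minimum is at (43/10, 0). Substituting into each constraint, equality holds for C4 and C6; the remaining constraints have slack.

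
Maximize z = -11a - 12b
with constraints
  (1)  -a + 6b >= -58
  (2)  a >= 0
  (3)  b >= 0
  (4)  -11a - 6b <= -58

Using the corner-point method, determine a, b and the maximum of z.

Vertices and z = -11a - 12b:
  (58, 0) → z = -638
  (0, 29/3) → z = -116
  (58/11, 0) → z = -58
The feasible region is unbounded (it extends along (0, 1), (6, 1)), but z strictly decreases along every unbounded feasible direction, so there is no improving ray and the maximum is attained at a vertex.

The binding constraints are b = 0 and -11a - 6b = -58.
Solving simultaneously gives a = 58/11, b = 0.

a = 58/11, b = 0, maximum z = -58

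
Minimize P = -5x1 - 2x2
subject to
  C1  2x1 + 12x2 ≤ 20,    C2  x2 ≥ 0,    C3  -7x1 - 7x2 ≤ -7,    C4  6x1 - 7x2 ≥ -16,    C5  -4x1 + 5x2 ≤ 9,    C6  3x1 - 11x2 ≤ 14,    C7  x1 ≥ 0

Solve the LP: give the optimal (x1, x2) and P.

Corner points and P = -5x1 - 2x2:
  (194/29, 16/29) → P = -1002/29
  (0, 5/3) → P = -10/3
  (1, 0) → P = -5
  (14/3, 0) → P = -70/3
  (0, 1) → P = -2

x1 = 194/29, x2 = 16/29, minimum P = -1002/29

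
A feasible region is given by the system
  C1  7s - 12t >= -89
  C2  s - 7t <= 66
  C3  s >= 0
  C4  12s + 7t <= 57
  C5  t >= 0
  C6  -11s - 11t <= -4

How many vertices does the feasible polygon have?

The feasible vertices (each the meet of two boundaries and inside every other half-plane) are:
  (0, 89/12)
  (61/193, 1467/193)
  (0, 4/11)
  (19/4, 0)
  (4/11, 0)

5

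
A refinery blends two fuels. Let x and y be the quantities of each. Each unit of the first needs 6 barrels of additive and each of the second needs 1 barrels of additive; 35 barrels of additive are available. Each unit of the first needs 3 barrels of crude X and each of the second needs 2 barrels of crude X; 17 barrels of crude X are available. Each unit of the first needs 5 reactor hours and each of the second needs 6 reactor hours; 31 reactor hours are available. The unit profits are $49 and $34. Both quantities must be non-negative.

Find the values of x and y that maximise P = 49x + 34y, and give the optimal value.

x = 5, y = 1, maximum P = 279

Feasible corners and P = 49x + 34y:
  (0, 0) → P = 0
  (0, 31/6) → P = 527/3
  (17/3, 0) → P = 833/3
  (5, 1) → P = 279

The optimum lies where 3x + 2y = 17 and 5x + 6y = 31.
Solving simultaneously gives x = 5, y = 1.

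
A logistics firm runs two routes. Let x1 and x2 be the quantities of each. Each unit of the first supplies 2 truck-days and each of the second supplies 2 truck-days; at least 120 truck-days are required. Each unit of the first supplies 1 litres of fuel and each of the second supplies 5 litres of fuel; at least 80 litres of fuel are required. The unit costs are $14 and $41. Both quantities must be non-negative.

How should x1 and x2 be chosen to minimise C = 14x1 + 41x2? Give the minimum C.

Corner points and C = 14x1 + 41x2:
  (0, 60) → C = 2460
  (80, 0) → C = 1120
  (55, 5) → C = 975
The feasible region is unbounded (it extends along (0, 1), (1, 0)), but C strictly increases along every unbounded feasible direction, so there is no improving ray and the minimum is attained at a vertex.

x1 = 55, x2 = 5, minimum C = 975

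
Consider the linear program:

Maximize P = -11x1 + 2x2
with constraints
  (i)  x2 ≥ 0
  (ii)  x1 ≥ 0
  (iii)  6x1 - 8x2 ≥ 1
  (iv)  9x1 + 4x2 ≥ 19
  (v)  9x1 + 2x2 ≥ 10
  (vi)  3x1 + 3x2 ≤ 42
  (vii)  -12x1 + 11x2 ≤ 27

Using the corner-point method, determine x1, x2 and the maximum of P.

x1 = 13/8, x2 = 35/32, maximum P = -251/16

Corner points and P = -11x1 + 2x2:
  (19/9, 0) → P = -209/9
  (14, 0) → P = -154
  (13/8, 35/32) → P = -251/16
  (113/14, 83/14) → P = -1077/14

The optimum lies where 6x1 - 8x2 = 1 and 9x1 + 4x2 = 19.
Solving simultaneously gives x1 = 13/8, x2 = 35/32.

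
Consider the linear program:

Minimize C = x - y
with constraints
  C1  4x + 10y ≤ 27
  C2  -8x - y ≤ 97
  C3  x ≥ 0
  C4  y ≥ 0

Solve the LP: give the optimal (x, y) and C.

x = 0, y = 27/10, minimum C = -27/10

Feasible corners and C = x - y:
  (0, 27/10) → C = -27/10
  (27/4, 0) → C = 27/4
  (0, 0) → C = 0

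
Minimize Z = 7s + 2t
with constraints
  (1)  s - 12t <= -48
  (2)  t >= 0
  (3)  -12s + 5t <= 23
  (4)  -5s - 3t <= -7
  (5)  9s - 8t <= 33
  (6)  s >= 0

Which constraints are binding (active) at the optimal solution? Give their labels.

Extreme points and Z = 7s + 2t:
  (39/5, 93/20) → Z = 639/10
  (0, 4) → Z = 8
  (0, 23/5) → Z = 46/5
The feasible region is unbounded (it extends along (8, 9), (5, 12)), but Z strictly increases along every unbounded feasible direction, so there is no improving ray and the minimum is attained at a vertex.

The minimum is at (0, 4). Substituting into each constraint, equality holds for (1) and (6); the remaining constraints have slack.

(1) and (6)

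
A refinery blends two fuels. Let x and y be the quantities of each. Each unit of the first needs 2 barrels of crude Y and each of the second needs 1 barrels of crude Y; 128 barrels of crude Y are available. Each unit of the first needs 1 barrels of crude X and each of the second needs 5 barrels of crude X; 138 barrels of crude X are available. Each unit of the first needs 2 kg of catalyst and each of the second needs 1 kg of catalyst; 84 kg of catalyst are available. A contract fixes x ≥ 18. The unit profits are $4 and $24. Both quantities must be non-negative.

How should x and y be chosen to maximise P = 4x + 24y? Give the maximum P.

Feasible corners and P = 4x + 24y:
  (42, 0) → P = 168
  (18, 0) → P = 72
  (94/3, 64/3) → P = 1912/3
  (18, 24) → P = 648

The binding constraints are x + 5y = 138 and x = 18.
Solving simultaneously gives x = 18, y = 24.

x = 18, y = 24, maximum P = 648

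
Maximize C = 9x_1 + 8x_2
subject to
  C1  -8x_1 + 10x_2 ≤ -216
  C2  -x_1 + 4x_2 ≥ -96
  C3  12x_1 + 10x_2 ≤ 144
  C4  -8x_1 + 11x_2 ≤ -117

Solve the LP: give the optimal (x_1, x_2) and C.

Vertices and C = 9x_1 + 8x_2:
  (-48/11, -276/11) → C = -240
  (18, -36/5) → C = 522/5
  (768/29, -504/29) → C = 2880/29

At the optimal vertex, -8x_1 + 10x_2 = -216 and 12x_1 + 10x_2 = 144.
Solving simultaneously gives x_1 = 18, x_2 = -36/5.

x_1 = 18, x_2 = -36/5, maximum C = 522/5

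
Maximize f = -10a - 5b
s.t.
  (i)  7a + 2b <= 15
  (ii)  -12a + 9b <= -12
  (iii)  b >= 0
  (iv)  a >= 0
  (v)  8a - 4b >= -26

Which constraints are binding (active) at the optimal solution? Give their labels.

(ii) and (iii)

Feasible corners and f = -10a - 5b:
  (53/29, 32/29) → f = -690/29
  (15/7, 0) → f = -150/7
  (1, 0) → f = -10

The maximum is at (1, 0). Substituting into each constraint, equality holds for (ii) and (iii); the remaining constraints have slack.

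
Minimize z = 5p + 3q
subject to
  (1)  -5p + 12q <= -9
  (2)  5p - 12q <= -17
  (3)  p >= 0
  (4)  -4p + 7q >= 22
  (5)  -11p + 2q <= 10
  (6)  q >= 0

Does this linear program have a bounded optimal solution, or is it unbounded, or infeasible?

Constraints -5p + 12q ≤ -9 and 5p - 12q ≤ -17 have parallel boundaries but demand opposite sides — no point can satisfy both, so the region is empty.

infeasible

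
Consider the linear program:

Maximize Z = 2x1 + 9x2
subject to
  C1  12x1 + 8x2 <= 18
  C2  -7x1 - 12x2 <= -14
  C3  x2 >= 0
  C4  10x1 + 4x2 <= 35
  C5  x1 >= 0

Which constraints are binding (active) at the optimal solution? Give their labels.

C1 and C5

Vertices and Z = 2x1 + 9x2:
  (13/11, 21/44) → Z = 293/44
  (0, 9/4) → Z = 81/4
  (0, 7/6) → Z = 21/2

The maximum is at (0, 9/4). Substituting into each constraint, equality holds for C1 and C5; the remaining constraints have slack.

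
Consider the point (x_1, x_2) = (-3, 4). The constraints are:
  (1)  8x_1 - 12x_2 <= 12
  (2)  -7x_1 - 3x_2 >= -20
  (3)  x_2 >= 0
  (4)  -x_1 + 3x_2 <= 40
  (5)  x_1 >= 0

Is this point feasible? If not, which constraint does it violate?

not feasible — violates (5)

Constraint (5): x_1 = -3, which is not ≥ 0. All other constraints are satisfied.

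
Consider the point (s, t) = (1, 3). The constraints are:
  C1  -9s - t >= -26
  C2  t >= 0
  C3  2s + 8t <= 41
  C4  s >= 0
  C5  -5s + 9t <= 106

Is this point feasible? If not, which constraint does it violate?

feasible

C1: -12 ≥ -26 ✓
C2: 3 ≥ 0 ✓
C3: 26 ≤ 41 ✓
C4: 1 ≥ 0 ✓
C5: 22 ≤ 106 ✓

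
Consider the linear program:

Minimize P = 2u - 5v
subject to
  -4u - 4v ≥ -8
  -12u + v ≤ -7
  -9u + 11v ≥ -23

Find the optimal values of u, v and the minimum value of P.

u = 9/13, v = 17/13, minimum P = -67/13

Vertices and P = 2u - 5v:
  (9/13, 17/13) → P = -67/13
  (9/4, -1/4) → P = 23/4
  (18/41, -71/41) → P = 391/41

At the optimal vertex, -4u - 4v = -8 and -12u + v = -7.
Solving simultaneously gives u = 9/13, v = 17/13.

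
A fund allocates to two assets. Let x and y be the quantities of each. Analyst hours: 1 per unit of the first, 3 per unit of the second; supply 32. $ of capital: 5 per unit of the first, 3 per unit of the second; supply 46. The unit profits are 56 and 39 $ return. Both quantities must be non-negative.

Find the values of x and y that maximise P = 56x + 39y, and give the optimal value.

x = 7/2, y = 19/2, maximum P = 1133/2

Feasible corners and P = 56x + 39y:
  (0, 0) → P = 0
  (0, 32/3) → P = 416
  (46/5, 0) → P = 2576/5
  (7/2, 19/2) → P = 1133/2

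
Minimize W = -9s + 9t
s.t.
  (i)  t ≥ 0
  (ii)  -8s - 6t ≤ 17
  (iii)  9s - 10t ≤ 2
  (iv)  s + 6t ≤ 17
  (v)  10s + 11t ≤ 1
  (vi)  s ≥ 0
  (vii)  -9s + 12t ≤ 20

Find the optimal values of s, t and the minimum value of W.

s = 1/10, t = 0, minimum W = -9/10

Corner points and W = -9s + 9t:
  (1/10, 0) → W = -9/10
  (0, 0) → W = 0
  (0, 1/11) → W = 9/11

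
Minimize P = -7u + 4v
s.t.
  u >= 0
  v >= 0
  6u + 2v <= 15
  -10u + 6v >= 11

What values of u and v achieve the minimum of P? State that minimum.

u = 17/14, v = 27/7, minimum P = 97/14

Corner points and P = -7u + 4v:
  (0, 15/2) → P = 30
  (0, 11/6) → P = 22/3
  (17/14, 27/7) → P = 97/14

At the optimal vertex, 6u + 2v = 15 and -10u + 6v = 11.
Solving simultaneously gives u = 17/14, v = 27/7.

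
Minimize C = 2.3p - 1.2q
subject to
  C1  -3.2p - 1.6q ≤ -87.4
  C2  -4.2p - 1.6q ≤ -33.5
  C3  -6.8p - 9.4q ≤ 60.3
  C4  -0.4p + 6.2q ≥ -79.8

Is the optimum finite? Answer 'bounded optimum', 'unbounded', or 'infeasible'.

From the feasible point (-53.9, 162.425), moving in the direction (-1.6, 4.2) keeps every constraint satisfied while C decreases without bound.

unbounded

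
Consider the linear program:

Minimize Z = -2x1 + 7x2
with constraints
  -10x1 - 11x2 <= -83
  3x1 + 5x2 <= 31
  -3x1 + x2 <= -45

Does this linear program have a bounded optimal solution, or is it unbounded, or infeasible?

unbounded

From the feasible point (578/43, -201/43), moving in the direction (11, -10) keeps every constraint satisfied while Z decreases without bound.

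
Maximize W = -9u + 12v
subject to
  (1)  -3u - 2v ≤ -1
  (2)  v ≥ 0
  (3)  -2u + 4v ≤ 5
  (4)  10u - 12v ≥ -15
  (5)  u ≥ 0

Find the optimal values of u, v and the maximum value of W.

Feasible corners and W = -9u + 12v:
  (1/3, 0) → W = -3
  (0, 1/2) → W = 6
  (0, 5/4) → W = 15
The feasible region is unbounded (it extends along (2, 1), (1, 0)), but W strictly decreases along every unbounded feasible direction, so there is no improving ray and the maximum is attained at a vertex.

At the optimal vertex, -2u + 4v = 5 and 10u - 12v = -15.
Solving simultaneously gives u = 0, v = 5/4.

u = 0, v = 5/4, maximum W = 15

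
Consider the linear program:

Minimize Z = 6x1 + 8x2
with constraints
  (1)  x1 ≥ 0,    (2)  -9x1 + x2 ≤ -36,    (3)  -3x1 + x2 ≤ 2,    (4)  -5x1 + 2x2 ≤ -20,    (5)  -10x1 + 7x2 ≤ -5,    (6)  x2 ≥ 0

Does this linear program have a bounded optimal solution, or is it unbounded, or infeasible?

bounded optimum

Vertices and Z = 6x1 + 8x2:
  (4, 0) → Z = 24
  (26/3, 35/3) → Z = 436/3
The feasible region has finitely many vertices and no improving ray; the minimum is 24 at (4, 0).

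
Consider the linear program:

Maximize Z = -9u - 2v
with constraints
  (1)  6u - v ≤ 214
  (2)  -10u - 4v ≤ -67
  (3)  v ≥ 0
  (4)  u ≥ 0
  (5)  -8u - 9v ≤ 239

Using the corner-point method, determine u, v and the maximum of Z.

Feasible corners and Z = -9u - 2v:
  (107/3, 0) → Z = -321
  (67/10, 0) → Z = -603/10
  (0, 67/4) → Z = -67/2
The feasible region is unbounded (it extends along (0, 1), (1, 6)), but Z strictly decreases along every unbounded feasible direction, so there is no improving ray and the maximum is attained at a vertex.

The optimum lies where -10u - 4v = -67 and u = 0.
Solving simultaneously gives u = 0, v = 67/4.

u = 0, v = 67/4, maximum Z = -67/2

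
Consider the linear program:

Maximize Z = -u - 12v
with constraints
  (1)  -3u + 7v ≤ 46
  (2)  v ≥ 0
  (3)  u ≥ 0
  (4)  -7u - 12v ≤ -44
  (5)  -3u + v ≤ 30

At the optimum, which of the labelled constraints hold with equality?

Feasible corners and Z = -u - 12v:
  (0, 46/7) → Z = -552/7
  (44/7, 0) → Z = -44/7
  (0, 11/3) → Z = -44
The feasible region is unbounded (it extends along (7, 3), (1, 0)), but Z strictly decreases along every unbounded feasible direction, so there is no improving ray and the maximum is attained at a vertex.

The maximum is at (44/7, 0). Substituting into each constraint, equality holds for (2) and (4); the remaining constraints have slack.

(2) and (4)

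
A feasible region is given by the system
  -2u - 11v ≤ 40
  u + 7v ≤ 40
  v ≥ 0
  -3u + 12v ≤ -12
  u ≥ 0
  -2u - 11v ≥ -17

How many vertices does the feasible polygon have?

3

Intersecting each pair of boundary lines and keeping only the points that satisfy every inequality leaves:
  (4, 0)
  (17/2, 0)
  (112/19, 9/19)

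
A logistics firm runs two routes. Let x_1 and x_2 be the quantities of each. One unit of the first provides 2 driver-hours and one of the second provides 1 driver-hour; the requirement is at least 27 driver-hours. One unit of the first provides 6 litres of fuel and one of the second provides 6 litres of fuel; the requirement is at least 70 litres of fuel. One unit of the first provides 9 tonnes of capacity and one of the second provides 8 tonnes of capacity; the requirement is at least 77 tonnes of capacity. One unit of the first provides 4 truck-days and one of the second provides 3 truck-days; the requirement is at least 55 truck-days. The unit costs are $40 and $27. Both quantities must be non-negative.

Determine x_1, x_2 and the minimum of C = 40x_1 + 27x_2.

x_1 = 13, x_2 = 1, minimum C = 547

Corner points and C = 40x_1 + 27x_2:
  (0, 27) → C = 729
  (55/4, 0) → C = 550
  (13, 1) → C = 547
The feasible region is unbounded (it extends along (0, 1), (1, 0)), but C strictly increases along every unbounded feasible direction, so there is no improving ray and the minimum is attained at a vertex.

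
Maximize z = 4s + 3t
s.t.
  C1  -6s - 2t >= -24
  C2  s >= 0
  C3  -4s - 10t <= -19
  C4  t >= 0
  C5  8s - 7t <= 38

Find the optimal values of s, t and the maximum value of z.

s = 0, t = 12, maximum z = 36

Corner points and z = 4s + 3t:
  (0, 12) → z = 36
  (101/26, 9/26) → z = 431/26
  (0, 19/10) → z = 57/10

At the optimal vertex, -6s - 2t = -24 and s = 0.
Solving simultaneously gives s = 0, t = 12.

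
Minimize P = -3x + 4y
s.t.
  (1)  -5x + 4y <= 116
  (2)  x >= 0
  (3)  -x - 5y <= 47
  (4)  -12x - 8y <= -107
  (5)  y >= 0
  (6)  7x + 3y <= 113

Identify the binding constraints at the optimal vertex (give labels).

(5) and (6)

Corner points and P = -3x + 4y:
  (0, 29) → P = 116
  (104/43, 1377/43) → P = 5196/43
  (0, 107/8) → P = 107/2
  (107/12, 0) → P = -107/4
  (113/7, 0) → P = -339/7

The minimum is at (113/7, 0). Substituting into each constraint, equality holds for (5) and (6); the remaining constraints have slack.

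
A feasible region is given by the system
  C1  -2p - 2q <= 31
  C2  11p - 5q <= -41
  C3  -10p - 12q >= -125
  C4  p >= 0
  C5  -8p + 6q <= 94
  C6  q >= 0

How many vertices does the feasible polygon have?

Intersecting each pair of boundary lines and keeping only the points that satisfy every inequality leaves:
  (19/26, 255/26)
  (0, 41/5)
  (0, 125/12)

3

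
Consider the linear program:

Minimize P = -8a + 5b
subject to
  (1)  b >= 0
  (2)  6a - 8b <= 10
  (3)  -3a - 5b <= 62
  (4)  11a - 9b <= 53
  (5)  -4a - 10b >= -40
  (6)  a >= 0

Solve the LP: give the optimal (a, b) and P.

a = 105/23, b = 50/23, minimum P = -590/23

Corner points and P = -8a + 5b:
  (5/3, 0) → P = -40/3
  (0, 0) → P = 0
  (105/23, 50/23) → P = -590/23
  (0, 4) → P = 20

The optimum lies where 6a - 8b = 10 and -4a - 10b = -40.
Solving simultaneously gives a = 105/23, b = 50/23.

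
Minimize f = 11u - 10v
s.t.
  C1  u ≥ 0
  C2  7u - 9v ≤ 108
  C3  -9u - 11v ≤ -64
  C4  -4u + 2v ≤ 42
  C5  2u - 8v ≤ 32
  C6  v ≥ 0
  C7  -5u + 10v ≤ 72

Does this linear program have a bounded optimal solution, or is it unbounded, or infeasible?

Vertices and f = 11u - 10v:
  (0, 64/11) → f = -640/11
  (0, 36/5) → f = -72
  (108/7, 0) → f = 1188/7
  (1728/25, 1044/25) → f = 8568/25
  (64/9, 0) → f = 704/9
The feasible region has finitely many vertices and no improving ray; the minimum is -72 at (0, 36/5).

bounded optimum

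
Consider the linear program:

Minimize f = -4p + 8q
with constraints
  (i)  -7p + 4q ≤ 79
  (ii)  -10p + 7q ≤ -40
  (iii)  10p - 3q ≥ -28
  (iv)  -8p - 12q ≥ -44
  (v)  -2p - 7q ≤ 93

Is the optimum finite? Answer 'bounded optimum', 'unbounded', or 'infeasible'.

bounded optimum

Extreme points and f = -4p + 8q:
  (197/44, 15/22) → f = -137/11
  (-53/12, -505/42) → f = -1649/21
  (89/2, -26) → f = -386
The feasible region has finitely many vertices and no improving ray; the minimum is -386 at (89/2, -26).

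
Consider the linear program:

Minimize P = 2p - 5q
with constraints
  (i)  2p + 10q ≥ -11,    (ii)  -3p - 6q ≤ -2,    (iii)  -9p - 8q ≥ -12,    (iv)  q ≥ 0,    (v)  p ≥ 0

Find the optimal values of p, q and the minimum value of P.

Feasible corners and P = 2p - 5q:
  (2/3, 0) → P = 4/3
  (0, 1/3) → P = -5/3
  (4/3, 0) → P = 8/3
  (0, 3/2) → P = -15/2

p = 0, q = 3/2, minimum P = -15/2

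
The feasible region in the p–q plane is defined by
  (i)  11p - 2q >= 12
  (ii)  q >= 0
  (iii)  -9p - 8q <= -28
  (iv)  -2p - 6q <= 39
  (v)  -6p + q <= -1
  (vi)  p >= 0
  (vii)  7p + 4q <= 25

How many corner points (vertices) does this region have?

4

Of the 21 pairwise boundary intersections, those satisfying every inequality are:
  (76/53, 100/53)
  (49/29, 191/58)
  (28/9, 0)
  (25/7, 0)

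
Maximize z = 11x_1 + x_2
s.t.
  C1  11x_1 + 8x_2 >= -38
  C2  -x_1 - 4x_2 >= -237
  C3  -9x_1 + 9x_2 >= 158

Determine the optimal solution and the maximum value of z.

Corner points and z = 11x_1 + x_2:
  (-512/9, 2645/36) → z = -19883/36
  (-1606/171, 1396/171) → z = -16270/171
  (1501/45, 2291/45) → z = 18802/45

At the optimal vertex, -x_1 - 4x_2 = -237 and -9x_1 + 9x_2 = 158.
Solving simultaneously gives x_1 = 1501/45, x_2 = 2291/45.

x_1 = 1501/45, x_2 = 2291/45, maximum z = 18802/45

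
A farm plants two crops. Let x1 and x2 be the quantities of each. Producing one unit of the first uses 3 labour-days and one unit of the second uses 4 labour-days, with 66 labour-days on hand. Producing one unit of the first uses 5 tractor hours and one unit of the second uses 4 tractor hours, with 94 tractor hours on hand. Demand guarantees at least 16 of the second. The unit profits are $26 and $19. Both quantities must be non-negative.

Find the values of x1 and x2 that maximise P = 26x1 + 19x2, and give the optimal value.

x1 = 2/3, x2 = 16, maximum P = 964/3

The binding constraints are 3x1 + 4x2 = 66 and x2 = 16.
Solving simultaneously gives x1 = 2/3, x2 = 16.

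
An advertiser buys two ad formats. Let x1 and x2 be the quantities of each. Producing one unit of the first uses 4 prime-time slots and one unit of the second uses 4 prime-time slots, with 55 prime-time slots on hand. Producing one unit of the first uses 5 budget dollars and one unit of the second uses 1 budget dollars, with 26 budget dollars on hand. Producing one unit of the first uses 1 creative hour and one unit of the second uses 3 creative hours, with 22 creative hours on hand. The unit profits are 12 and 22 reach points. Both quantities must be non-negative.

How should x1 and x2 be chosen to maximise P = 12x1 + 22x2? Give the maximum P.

x1 = 4, x2 = 6, maximum P = 180

Vertices and P = 12x1 + 22x2:
  (0, 0) → P = 0
  (0, 22/3) → P = 484/3
  (26/5, 0) → P = 312/5
  (4, 6) → P = 180

The binding constraints are 5x1 + x2 = 26 and x1 + 3x2 = 22.
Solving simultaneously gives x1 = 4, x2 = 6.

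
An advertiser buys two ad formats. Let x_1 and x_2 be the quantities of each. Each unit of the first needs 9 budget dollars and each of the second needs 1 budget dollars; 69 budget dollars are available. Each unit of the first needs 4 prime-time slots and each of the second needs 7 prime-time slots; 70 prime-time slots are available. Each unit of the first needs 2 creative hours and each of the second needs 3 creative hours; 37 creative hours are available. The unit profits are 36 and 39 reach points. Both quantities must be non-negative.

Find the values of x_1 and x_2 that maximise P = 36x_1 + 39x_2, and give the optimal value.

Corner points and P = 36x_1 + 39x_2:
  (0, 0) → P = 0
  (0, 10) → P = 390
  (23/3, 0) → P = 276
  (7, 6) → P = 486

The binding constraints are 9x_1 + x_2 = 69 and 4x_1 + 7x_2 = 70.
Solving simultaneously gives x_1 = 7, x_2 = 6.

x_1 = 7, x_2 = 6, maximum P = 486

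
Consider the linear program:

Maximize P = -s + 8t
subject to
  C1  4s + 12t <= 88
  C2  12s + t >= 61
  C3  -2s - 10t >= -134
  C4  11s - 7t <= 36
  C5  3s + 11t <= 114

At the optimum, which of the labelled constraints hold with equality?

C1 and C2

Corner points and P = -s + 8t:
  (23/5, 29/5) → P = 209/5
  (131/20, 103/20) → P = 693/20
  (463/95, 239/95) → P = 1449/95

The maximum is at (23/5, 29/5). Substituting into each constraint, equality holds for C1 and C2; the remaining constraints have slack.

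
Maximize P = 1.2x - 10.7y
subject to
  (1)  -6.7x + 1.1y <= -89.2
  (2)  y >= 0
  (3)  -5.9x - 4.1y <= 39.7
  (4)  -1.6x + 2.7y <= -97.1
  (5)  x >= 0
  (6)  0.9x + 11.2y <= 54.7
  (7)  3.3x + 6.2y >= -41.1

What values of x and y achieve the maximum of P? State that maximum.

Extreme points and P = 1.2x - 10.7y:
  (971/16, 0) → P = 2913/40
  (547/9, 0) → P = 1094/15
  (123521/2035, 13/2035) → P = 1480861/20350

The optimum lies where y = 0 and 0.9x + 11.2y = 54.7.
Solving simultaneously gives x = 547/9, y = 0.

x = 547/9, y = 0, maximum P = 1094/15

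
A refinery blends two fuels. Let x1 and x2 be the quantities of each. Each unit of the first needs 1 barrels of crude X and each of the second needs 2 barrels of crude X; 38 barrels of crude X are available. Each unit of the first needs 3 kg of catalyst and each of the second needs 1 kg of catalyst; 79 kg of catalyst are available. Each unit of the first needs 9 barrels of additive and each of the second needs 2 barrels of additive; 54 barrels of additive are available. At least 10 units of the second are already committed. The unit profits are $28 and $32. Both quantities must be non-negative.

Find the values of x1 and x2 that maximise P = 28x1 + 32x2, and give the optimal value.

x1 = 2, x2 = 18, maximum P = 632

Vertices and P = 28x1 + 32x2:
  (0, 19) → P = 608
  (0, 10) → P = 320
  (2, 18) → P = 632
  (34/9, 10) → P = 3832/9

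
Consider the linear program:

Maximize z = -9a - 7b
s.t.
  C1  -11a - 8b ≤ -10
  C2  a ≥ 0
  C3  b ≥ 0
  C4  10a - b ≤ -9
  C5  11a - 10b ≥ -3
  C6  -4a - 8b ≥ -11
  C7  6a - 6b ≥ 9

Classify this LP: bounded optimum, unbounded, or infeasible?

infeasible

The boundaries b = 0 and -4a - 8b = -11 meet at (11/4, 0), but that point violates 10a - b ≤ -9. Every candidate vertex is excluded by some other constraint, so the feasible region is empty.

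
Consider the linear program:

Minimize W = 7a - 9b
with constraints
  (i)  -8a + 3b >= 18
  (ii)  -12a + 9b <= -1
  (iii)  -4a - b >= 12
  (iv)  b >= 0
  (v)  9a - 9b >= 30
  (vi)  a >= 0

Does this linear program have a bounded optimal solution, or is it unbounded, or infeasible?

The boundaries 9a - 9b = 30 and a = 0 meet at (0, -10/3), but that point violates -8a + 3b ≥ 18. Every candidate vertex is excluded by some other constraint, so the feasible region is empty.

infeasible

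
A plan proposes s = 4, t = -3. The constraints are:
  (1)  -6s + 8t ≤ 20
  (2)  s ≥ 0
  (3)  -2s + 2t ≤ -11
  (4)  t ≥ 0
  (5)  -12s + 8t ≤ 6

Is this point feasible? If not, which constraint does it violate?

Constraint (4): t = -3, which is not ≥ 0. All other constraints are satisfied.

not feasible — violates (4)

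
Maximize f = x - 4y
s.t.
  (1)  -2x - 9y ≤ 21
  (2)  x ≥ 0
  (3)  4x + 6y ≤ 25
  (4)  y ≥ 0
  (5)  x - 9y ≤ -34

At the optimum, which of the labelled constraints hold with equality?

(3) and (5)

Corner points and f = x - 4y:
  (0, 25/6) → f = -50/3
  (0, 34/9) → f = -136/9
  (1/2, 23/6) → f = -89/6

The maximum is at (1/2, 23/6). Substituting into each constraint, equality holds for (3) and (5); the remaining constraints have slack.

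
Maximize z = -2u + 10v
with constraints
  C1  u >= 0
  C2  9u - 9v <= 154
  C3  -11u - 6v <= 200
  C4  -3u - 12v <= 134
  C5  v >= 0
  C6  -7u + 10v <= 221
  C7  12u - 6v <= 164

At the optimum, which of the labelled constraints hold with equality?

Corner points and z = -2u + 10v:
  (0, 0) → z = 0
  (0, 221/10) → z = 221
  (41/3, 0) → z = -82/3
  (1483/39, 1900/39) → z = 16034/39

The maximum is at (1483/39, 1900/39). Substituting into each constraint, equality holds for C6 and C7; the remaining constraints have slack.

C6 and C7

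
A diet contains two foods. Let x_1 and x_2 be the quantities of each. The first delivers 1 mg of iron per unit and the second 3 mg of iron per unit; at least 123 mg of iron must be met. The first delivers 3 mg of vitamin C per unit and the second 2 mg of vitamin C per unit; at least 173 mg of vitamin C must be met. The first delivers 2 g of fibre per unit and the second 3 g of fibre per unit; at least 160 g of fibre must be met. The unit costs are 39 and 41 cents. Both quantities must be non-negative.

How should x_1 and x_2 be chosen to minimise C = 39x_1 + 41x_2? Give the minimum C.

Corner points and C = 39x_1 + 41x_2:
  (0, 173/2) → C = 7093/2
  (123, 0) → C = 4797
  (39, 28) → C = 2669
The feasible region is unbounded (it extends along (0, 1), (1, 0)), but C strictly increases along every unbounded feasible direction, so there is no improving ray and the minimum is attained at a vertex.

At the optimal vertex, x_1 + 3x_2 = 123 and 3x_1 + 2x_2 = 173.
Solving simultaneously gives x_1 = 39, x_2 = 28.

x_1 = 39, x_2 = 28, minimum C = 2669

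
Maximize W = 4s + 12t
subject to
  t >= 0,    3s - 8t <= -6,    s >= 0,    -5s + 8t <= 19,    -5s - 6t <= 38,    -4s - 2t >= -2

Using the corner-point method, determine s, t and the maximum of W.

Extreme points and W = 4s + 12t:
  (0, 3/4) → W = 9
  (2/19, 15/19) → W = 188/19
  (0, 1) → W = 12

The binding constraints are s = 0 and -4s - 2t = -2.
Solving simultaneously gives s = 0, t = 1.

s = 0, t = 1, maximum W = 12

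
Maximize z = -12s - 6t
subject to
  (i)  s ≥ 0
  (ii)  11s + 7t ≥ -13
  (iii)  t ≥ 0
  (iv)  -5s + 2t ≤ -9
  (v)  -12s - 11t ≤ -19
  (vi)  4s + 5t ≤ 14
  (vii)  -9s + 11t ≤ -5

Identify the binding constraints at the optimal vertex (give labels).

Feasible corners and z = -12s - 6t:
  (9/5, 0) → z = -108/5
  (7/2, 0) → z = -42
  (73/33, 34/33) → z = -360/11

The maximum is at (9/5, 0). Substituting into each constraint, equality holds for (iii) and (iv); the remaining constraints have slack.

(iii) and (iv)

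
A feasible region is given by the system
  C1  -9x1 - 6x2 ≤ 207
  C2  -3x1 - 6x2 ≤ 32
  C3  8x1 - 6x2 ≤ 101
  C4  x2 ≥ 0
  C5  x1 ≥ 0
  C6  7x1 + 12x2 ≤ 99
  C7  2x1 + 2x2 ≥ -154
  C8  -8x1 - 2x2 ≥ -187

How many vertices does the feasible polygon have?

Intersecting each pair of boundary lines and keeping only the points that satisfy every inequality leaves:
  (101/8, 0)
  (301/23, 85/138)
  (0, 0)
  (0, 33/4)

4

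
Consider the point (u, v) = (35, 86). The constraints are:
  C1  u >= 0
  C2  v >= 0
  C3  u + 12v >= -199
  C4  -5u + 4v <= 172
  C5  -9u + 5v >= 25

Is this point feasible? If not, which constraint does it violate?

C1: 35 ≥ 0 ✓
C2: 86 ≥ 0 ✓
C3: 1067 ≥ -199 ✓
C4: 169 ≤ 172 ✓
C5: 115 ≥ 25 ✓

feasible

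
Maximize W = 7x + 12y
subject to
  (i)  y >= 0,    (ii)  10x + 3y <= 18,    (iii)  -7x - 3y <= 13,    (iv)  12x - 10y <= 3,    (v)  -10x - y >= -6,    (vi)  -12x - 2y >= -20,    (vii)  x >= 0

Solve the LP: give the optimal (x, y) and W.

x = 0, y = 6, maximum W = 72

Vertices and W = 7x + 12y:
  (1/4, 0) → W = 7/4
  (0, 0) → W = 0
  (0, 6) → W = 72
  (9/16, 3/8) → W = 135/16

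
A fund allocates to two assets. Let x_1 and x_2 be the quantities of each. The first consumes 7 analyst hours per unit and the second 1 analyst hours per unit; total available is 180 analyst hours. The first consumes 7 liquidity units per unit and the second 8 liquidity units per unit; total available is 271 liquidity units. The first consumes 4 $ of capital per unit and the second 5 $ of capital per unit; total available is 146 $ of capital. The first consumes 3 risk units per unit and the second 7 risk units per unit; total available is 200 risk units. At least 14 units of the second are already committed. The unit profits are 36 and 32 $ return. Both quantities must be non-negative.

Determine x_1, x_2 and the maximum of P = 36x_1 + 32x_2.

Vertices and P = 36x_1 + 32x_2:
  (0, 200/7) → P = 6400/7
  (0, 14) → P = 448
  (22/13, 362/13) → P = 952
  (19, 14) → P = 1132

x_1 = 19, x_2 = 14, maximum P = 1132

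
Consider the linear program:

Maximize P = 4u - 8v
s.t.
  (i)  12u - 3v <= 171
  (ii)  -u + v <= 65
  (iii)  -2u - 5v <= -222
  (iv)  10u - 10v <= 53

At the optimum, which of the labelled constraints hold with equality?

Corner points and P = 4u - 8v:
  (122/3, 317/3) → P = -2048/3
  (507/22, 387/11) → P = -2082/11
  (-103/7, 352/7) → P = -3228/7

The maximum is at (507/22, 387/11). Substituting into each constraint, equality holds for (i) and (iii); the remaining constraints have slack.

(i) and (iii)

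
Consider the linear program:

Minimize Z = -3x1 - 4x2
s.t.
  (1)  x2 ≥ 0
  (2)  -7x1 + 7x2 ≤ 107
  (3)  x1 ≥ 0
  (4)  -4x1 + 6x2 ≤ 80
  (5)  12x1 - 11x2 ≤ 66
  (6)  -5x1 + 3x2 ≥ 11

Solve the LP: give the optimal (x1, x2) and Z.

x1 = 29/3, x2 = 178/9, minimum Z = -973/9

Extreme points and Z = -3x1 - 4x2:
  (0, 40/3) → Z = -160/3
  (0, 11/3) → Z = -44/3
  (29/3, 178/9) → Z = -973/9

At the optimal vertex, -4x1 + 6x2 = 80 and -5x1 + 3x2 = 11.
Solving simultaneously gives x1 = 29/3, x2 = 178/9.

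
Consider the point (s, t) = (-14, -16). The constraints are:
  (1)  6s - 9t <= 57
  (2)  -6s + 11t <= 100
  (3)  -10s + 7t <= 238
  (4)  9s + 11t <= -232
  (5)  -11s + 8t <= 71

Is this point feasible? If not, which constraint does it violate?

not feasible — violates (1)

Constraint (1): 6s - 9t = 60, which is not ≤ 57. All other constraints are satisfied.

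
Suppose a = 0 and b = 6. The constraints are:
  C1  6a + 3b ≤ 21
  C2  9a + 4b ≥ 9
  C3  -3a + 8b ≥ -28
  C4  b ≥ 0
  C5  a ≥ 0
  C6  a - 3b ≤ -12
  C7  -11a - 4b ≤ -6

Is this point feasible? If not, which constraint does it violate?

feasible

C1: 18 ≤ 21 ✓
C2: 24 ≥ 9 ✓
C3: 48 ≥ -28 ✓
C4: 6 ≥ 0 ✓
C5: 0 ≥ 0 ✓
C6: -18 ≤ -12 ✓
C7: -24 ≤ -6 ✓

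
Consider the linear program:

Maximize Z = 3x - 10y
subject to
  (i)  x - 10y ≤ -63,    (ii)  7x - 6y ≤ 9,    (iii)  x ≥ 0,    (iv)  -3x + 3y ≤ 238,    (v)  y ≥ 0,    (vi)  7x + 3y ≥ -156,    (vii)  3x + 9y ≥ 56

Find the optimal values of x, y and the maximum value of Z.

x = 117/16, y = 225/32, maximum Z = -387/8

Vertices and Z = 3x - 10y:
  (117/16, 225/32) → Z = -387/8
  (0, 63/10) → Z = -63
  (485, 1693/3) → Z = -12565/3
  (0, 238/3) → Z = -2380/3

At the optimal vertex, x - 10y = -63 and 7x - 6y = 9.
Solving simultaneously gives x = 117/16, y = 225/32.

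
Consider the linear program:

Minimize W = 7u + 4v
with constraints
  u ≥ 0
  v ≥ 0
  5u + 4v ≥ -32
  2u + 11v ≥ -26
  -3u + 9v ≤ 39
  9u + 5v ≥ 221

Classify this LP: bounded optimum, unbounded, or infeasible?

Extreme points and W = 7u + 4v:
  (221/9, 0) → W = 1547/9
  (299/16, 169/16) → W = 2769/16
The feasible region has finitely many vertices and no improving ray; the minimum is 1547/9 at (221/9, 0).

bounded optimum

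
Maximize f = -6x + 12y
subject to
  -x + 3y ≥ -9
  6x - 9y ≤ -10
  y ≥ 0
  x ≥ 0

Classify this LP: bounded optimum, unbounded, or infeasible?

From the feasible point (0, 10/9), moving in the direction (0, 1) keeps every constraint satisfied while f increases without bound.

unbounded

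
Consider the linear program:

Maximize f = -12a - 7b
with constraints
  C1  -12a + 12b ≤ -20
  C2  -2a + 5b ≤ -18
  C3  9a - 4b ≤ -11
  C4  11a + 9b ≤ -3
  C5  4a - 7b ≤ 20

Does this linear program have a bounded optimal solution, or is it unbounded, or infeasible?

The boundaries -12a + 12b = -20 and 9a - 4b = -11 meet at (-53/15, -26/5), but that point violates 4a - 7b ≤ 20. Every candidate vertex is excluded by some other constraint, so the feasible region is empty.

infeasible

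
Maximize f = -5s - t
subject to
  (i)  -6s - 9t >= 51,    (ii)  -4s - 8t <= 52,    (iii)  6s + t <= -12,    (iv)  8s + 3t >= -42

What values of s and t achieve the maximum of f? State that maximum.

s = -25/6, t = -26/9, maximum f = 427/18

Vertices and f = -5s - t:
  (-19/16, -39/8) → f = 173/16
  (-25/6, -26/9) → f = 427/18
  (-1, -6) → f = 11
  (-45/13, -62/13) → f = 287/13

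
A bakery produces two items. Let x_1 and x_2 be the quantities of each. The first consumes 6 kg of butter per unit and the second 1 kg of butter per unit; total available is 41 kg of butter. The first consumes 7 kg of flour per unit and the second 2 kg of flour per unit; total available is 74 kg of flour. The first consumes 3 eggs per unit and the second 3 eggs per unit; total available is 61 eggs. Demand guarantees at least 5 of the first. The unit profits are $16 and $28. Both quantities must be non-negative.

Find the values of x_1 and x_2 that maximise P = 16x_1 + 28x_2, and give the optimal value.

Corner points and P = 16x_1 + 28x_2:
  (41/6, 0) → P = 328/3
  (5, 0) → P = 80
  (5, 11) → P = 388

The binding constraints are 6x_1 + x_2 = 41 and x_1 = 5.
Solving simultaneously gives x_1 = 5, x_2 = 11.

x_1 = 5, x_2 = 11, maximum P = 388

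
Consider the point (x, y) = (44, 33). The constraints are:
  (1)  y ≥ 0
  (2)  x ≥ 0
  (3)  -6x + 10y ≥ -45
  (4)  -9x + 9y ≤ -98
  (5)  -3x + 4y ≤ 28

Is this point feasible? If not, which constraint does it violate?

feasible

(1): 33 ≥ 0 ✓
(2): 44 ≥ 0 ✓
(3): 66 ≥ -45 ✓
(4): -99 ≤ -98 ✓
(5): 0 ≤ 28 ✓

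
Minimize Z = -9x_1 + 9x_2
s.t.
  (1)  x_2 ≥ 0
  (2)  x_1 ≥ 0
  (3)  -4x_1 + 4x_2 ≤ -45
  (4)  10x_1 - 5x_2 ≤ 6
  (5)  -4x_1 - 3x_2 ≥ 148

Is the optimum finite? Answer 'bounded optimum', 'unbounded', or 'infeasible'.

The boundaries 10x_1 - 5x_2 = 6 and -4x_1 - 3x_2 = 148 meet at (-361/25, -752/25), but that point violates x_2 ≥ 0. Every candidate vertex is excluded by some other constraint, so the feasible region is empty.

infeasible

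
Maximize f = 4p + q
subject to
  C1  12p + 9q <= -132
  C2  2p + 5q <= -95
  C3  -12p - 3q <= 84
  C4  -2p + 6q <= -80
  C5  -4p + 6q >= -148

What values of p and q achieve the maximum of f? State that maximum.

p = 5, q = -64/3, maximum f = -4/3

Extreme points and f = 4p + q:
  (65/14, -146/7) → f = -16/7
  (5, -64/3) → f = -4/3
  (-5/2, -18) → f = -28
  (-5/7, -176/7) → f = -28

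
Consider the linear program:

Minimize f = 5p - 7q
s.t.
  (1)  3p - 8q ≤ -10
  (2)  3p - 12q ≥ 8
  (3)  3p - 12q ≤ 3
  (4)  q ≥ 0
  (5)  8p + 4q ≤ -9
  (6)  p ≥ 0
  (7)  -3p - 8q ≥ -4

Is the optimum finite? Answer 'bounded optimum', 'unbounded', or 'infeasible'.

infeasible

Constraints 3p - 12q ≥ 8 and 3p - 12q ≤ 3 have parallel boundaries but demand opposite sides — no point can satisfy both, so the region is empty.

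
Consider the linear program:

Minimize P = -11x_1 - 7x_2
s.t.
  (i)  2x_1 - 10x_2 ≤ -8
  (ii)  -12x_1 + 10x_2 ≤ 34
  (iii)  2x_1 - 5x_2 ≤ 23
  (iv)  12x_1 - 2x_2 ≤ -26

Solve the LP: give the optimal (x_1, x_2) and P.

x_1 = -2, x_2 = 1, minimum P = 15

The optimum lies where -12x_1 + 10x_2 = 34 and 12x_1 - 2x_2 = -26.
Solving simultaneously gives x_1 = -2, x_2 = 1.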